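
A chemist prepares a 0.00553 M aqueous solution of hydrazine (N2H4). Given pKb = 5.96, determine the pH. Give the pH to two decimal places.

N2H4 + H2O ⇌ N2H5+ + OH-
Kb = 10^(−5.96) = 1.10 × 10^-6
From the ICE table, Kb = [OH-]²/(0.00553 − [OH-]) = 1.10 × 10^-6.
Assume [OH-] ≪ 0.00553: [OH-] ≈ √(1.10 × 10^-6 × 0.00553) = 7.80 × 10^-5 M
([OH-]/C₀ = 1.4% < 5%, so the approximation holds.)
pOH = −log(7.80 × 10^-5) = 4.11; pH = 14.00 − 4.11 = 9.89

pH = 9.89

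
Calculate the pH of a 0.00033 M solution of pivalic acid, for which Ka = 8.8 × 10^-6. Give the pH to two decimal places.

pH = 4.30

(CH3)3CCOOH ⇌ (CH3)3CCOO- + H+
Ka = [H+]²/(0.00033 − [H+]) = 8.8 × 10^-6
Here C₀/Ka ≈ 37.5, so the small-[H+] approximation fails. Use the quadratic:
[H+] = [−8.8e-06 + √(8.8e-06² + 1.16e-08)]/2 = 4.97 × 10^-5 M
pH = −log[H+] = −log(4.97 × 10^-5) = 4.30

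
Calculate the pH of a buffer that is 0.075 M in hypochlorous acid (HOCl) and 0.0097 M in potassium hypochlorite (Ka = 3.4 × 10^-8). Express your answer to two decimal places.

pH = 6.58

pKa = −log(3.4 × 10^-8) = 7.469
Using pH = pKa + log([base]/[acid]) with [base]/[acid] = 0.0097/0.075:
pH = 7.469 + (-0.888) = 6.58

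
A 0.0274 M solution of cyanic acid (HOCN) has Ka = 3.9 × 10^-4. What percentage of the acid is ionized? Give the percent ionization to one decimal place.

HOCN ⇌ OCN- + H+; let x = [H+] at equilibrium.
Ka = x²/(C₀ − x); solving the quadratic gives x = 3.08 × 10^-3 M.
% ionization = x/C₀ × 100% = 3.08 × 10^-3/0.0274 × 100% = 11.2%

11.2%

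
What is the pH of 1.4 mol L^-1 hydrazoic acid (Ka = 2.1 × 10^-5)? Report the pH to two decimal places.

pH = 2.27

HN3 ⇌ N3- + H+
Ka = [H+]²/(1.4 − [H+]) = 2.1 × 10^-5
Neglecting [H+] in the denominator: [H+] = √(2.1 × 10^-5 × 1.4) = 5.42 × 10^-3 M
Check: 0.39% ionized — well under 5%, approximation valid.
pH = −log(5.42 × 10^-3) = 2.27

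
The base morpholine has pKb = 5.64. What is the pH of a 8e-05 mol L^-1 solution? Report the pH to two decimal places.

C4H8ONH + H2O ⇌ C4H8ONH2+ + OH-
Kb = 10^(−5.64) = 2.29 × 10^-6
Kb = [OH-]²/(8e-05 − [OH-]) = 2.29 × 10^-6
The 5% rule fails; solving [OH-]² + Kb·[OH-] − Kb·C₀ = 0 exactly:
[OH-] = (−Kb + √(Kb² + 4·Kb·C₀))/2 = 1.24 × 10^-5 M
pOH = −log(1.24 × 10^-5) = 4.91; pH = 14.00 − 4.91 = 9.09

pH = 9.09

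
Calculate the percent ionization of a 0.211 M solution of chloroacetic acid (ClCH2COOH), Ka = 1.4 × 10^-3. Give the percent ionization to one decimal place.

ClCH2COOH ⇌ ClCH2COO- + H+; let x = [H+] at equilibrium.
Solve x² + 0.0014x − 0.000295 = 0 → x = 1.65 × 10^-2 M
Fraction ionized = 1.65 × 10^-2 / 0.211 = 0.0782 → 7.8%

7.8%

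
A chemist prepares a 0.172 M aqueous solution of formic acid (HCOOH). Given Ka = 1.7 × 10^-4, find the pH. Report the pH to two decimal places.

HCOOH ⇌ HCOO- + H+
From the ICE table, Ka = [H+]²/(0.172 − [H+]) = 1.7 × 10^-4.
Assume [H+] ≪ 0.172: [H+] ≈ √(1.7 × 10^-4 × 0.172) = 5.41 × 10^-3 M
([H+]/C₀ = 3.1% < 5%, so the approximation holds.)
pH = −log(5.41 × 10^-3) = 2.27

pH = 2.27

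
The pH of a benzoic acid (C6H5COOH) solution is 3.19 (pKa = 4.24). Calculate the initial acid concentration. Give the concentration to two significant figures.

[H+] = 10^(-3.19) = 6.46 × 10^-4 M = x
Ka = 10^(−4.24) = 5.75 × 10^-5
Ka = x²/(C₀ − x) ⇒ C₀ = x + x²/Ka
C₀ = 6.46 × 10^-4 + (6.46 × 10^-4)²/(5.75 × 10^-5) = 7.90 × 10^-3 M

C₀ = 7.9 × 10^-3 M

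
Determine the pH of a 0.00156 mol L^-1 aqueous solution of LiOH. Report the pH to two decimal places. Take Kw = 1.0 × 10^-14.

LiOH is a strong base; [OH-] = 0.00156 M.
pOH = -log(0.00156) = 2.81
pH = 14.00 - 2.81 = 11.19

pH = 11.19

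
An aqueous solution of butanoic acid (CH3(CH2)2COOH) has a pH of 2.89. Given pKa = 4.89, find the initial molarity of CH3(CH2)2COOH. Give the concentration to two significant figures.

C₀ = 1.3 × 10^-1 M

[H+] = 10^(-2.89) = 1.29 × 10^-3 M = x
Ka = 10^(−4.89) = 1.29 × 10^-5
Ka = x²/(C₀ − x) ⇒ C₀ = x + x²/Ka
C₀ = 1.29 × 10^-3 + (1.29 × 10^-3)²/(1.29 × 10^-5) = 1.30 × 10^-1 M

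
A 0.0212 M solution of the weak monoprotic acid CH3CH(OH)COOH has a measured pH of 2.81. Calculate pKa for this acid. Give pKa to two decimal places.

[H+] = 10^(-2.81) = 1.55 × 10^-3 M
At equilibrium [HA] = 0.0212 − 1.55 × 10^-3 = 1.97 × 10^-2 M
Ka = [H+][A-]/[HA] = (1.55 × 10^-3)² / 1.97 × 10^-2 = 1.22 × 10^-4
pKa = -log(1.22 × 10^-4) = 3.91

pKa = 3.91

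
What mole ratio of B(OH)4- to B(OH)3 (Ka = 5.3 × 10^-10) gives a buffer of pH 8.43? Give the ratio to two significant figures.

pKa = -log(5.3 × 10^-10) = 9.276
pH = pKa + log(r) ⇒ log(r) = 8.43 − 9.276 = -0.846
r = [B(OH)4-]/[B(OH)3] = 10^(-0.846) = 0.143

ratio = 0.14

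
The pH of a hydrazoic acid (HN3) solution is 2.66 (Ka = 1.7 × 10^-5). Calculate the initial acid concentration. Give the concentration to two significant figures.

C₀ = 2.8 × 10^-1 M

[H+] = 10^(-2.66) = 2.19 × 10^-3 M = x
Ka = x²/(C₀ − x) ⇒ C₀ = x + x²/Ka
C₀ = 2.19 × 10^-3 + (2.19 × 10^-3)²/(1.7 × 10^-5) = 2.84 × 10^-1 M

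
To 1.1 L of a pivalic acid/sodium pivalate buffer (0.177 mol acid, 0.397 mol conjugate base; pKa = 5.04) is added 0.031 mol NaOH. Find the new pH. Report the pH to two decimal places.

OH- converts (CH3)3CCOOH to (CH3)3CCOO-: (CH3)3CCOOH → 0.146 mol, (CH3)3CCOO- → 0.428 mol.
pH = pKa + log(n_(CH3)3CCOO-/n_(CH3)3CCOOH) = 5.04 + log(0.428/0.146) = 5.04 + (+0.467)

pH = 5.51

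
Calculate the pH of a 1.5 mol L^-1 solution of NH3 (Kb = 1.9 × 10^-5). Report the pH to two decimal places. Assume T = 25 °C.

pH = 11.73

NH3 + H2O ⇌ NH4+ + OH-
From the ICE table, Kb = [OH-]²/(1.5 − [OH-]) = 1.9 × 10^-5.
Since Kb ≪ C₀, [OH-] ≈ √(Kb·C₀) = 5.34 × 10^-3 M.
([OH-]/C₀ = 0.36% < 5%, so the approximation holds.)
pOH = 2.27, so pH = 14.00 − pOH = 11.73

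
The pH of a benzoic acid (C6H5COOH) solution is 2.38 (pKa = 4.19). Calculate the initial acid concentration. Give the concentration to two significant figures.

[H+] = 10^(-2.38) = 4.17 × 10^-3 M = x
Ka = 10^(−4.19) = 6.46 × 10^-5
Ka = x²/(C₀ − x) ⇒ C₀ = x + x²/Ka
C₀ = 4.17 × 10^-3 + (4.17 × 10^-3)²/(6.46 × 10^-5) = 2.73 × 10^-1 M

C₀ = 2.7 × 10^-1 M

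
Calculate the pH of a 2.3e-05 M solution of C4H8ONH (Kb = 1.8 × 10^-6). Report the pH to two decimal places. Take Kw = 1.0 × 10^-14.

C4H8ONH + H2O ⇌ C4H8ONH2+ + OH-
From the ICE table, Kb = [OH-]²/(2.3e-05 − [OH-]) = 1.8 × 10^-6.
Here C₀/Kb ≈ 12.8, so the small-[OH-] approximation fails. Use the quadratic:
[OH-] = (−Kb + √(Kb² + 4·Kb·C₀))/2 = 5.60 × 10^-6 M
pOH = −log(5.60 × 10^-6) = 5.25; pH = 14.00 − 5.25 = 8.75

pH = 8.75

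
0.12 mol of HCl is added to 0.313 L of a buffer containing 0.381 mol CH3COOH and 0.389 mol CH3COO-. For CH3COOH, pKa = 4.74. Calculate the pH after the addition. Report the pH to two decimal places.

After neutralization: n(CH3COOH) = 0.501 mol, n(CH3COO-) = 0.269 mol.
pH = pKa + log([A⁻]/[HA]) = 4.74 + log(0.269/0.501) = 4.74 -0.270

pH = 4.47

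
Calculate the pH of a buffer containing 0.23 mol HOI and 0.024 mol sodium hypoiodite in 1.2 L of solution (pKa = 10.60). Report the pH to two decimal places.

pH = pKa + log([A⁻]/[HA]) = 10.60 + log(0.024/0.23)
pH = 10.60 + (-0.982) = 9.62

pH = 9.62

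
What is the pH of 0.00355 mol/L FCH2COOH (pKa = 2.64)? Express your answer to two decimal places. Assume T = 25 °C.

pH = 2.71

FCH2COOH ⇌ FCH2COO- + H+
Ka = 10^(−2.64) = 2.29 × 10^-3
Ka = x²/(0.00355 − x) = 2.29 × 10^-3
Here C₀/Ka ≈ 1.55, so the small-x approximation fails. Use the quadratic:
x = (−Ka + √(Ka² + 4·Ka·C₀))/2 = 1.93 × 10^-3 M
pH = −log(1.93 × 10^-3) = 2.71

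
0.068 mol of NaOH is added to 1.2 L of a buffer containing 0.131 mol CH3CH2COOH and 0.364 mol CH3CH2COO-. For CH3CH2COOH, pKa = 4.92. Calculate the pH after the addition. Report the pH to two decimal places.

pH = 5.76

After neutralization: n(CH3CH2COOH) = 0.063 mol, n(CH3CH2COO-) = 0.432 mol.
pH = pKa + log(n_CH3CH2COO-/n_CH3CH2COOH) = 4.92 + log(0.432/0.063) = 4.92 + (+0.836)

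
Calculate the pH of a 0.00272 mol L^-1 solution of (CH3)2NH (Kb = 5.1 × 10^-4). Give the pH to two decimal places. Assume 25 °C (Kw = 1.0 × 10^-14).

pH = 10.98

(CH3)2NH + H2O ⇌ (CH3)2NH2+ + OH-
From the ICE table, Kb = x²/(0.00272 − x) = 5.1 × 10^-4.
Here C₀/Kb ≈ 5.33, so the small-x approximation fails. Use the quadratic:
x = (−Kb + √(Kb² + 4·Kb·C₀))/2 = 9.50 × 10^-4 M
pOH = 3.02, so pH = 14.00 − pOH = 10.98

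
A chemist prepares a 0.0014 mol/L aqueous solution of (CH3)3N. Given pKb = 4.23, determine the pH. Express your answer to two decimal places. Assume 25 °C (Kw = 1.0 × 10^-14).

(CH3)3N + H2O ⇌ (CH3)3NH+ + OH-
Kb = 10^(−4.23) = 5.89 × 10^-5
Kb = [OH-]²/(0.0014 − [OH-]) = 5.89 × 10^-5
The 5% rule fails; solving [OH-]² + Kb·[OH-] − Kb·C₀ = 0 exactly:
[OH-] = (−Kb + √(Kb² + 4·Kb·C₀))/2 = 2.59 × 10^-4 M
pOH = −log(2.59 × 10^-4) = 3.59; pH = 14.00 − 3.59 = 10.41

pH = 10.41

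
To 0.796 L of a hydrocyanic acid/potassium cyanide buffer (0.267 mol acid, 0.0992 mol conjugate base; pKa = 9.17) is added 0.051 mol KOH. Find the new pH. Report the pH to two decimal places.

OH- converts HCN to CN-: HCN → 0.216 mol, CN- → 0.15 mol.
pH = pKa + log(n_CN-/n_HCN) = 9.17 + log(0.15/0.216) = 9.17 + (-0.158)

pH = 9.01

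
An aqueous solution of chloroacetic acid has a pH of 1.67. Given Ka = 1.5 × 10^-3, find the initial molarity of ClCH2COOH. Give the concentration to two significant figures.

[H+] = 10^(-1.67) = 2.14 × 10^-2 M = x
Ka = x²/(C₀ − x) ⇒ C₀ = x + x²/Ka
C₀ = 2.14 × 10^-2 + (2.14 × 10^-2)²/(1.5 × 10^-3) = 3.27 × 10^-1 M

C₀ = 3.3 × 10^-1 M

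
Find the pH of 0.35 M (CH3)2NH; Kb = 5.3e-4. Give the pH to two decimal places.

(CH3)2NH + H2O ⇌ (CH3)2NH2+ + OH-
Kb = [OH-]²/(0.35 − [OH-]) = 5.3 × 10^-4
Neglecting [OH-] in the denominator: [OH-] = √(5.3 × 10^-4 × 0.35) = 1.36 × 10^-2 M
Check: 3.9% ionized — well under 5%, approximation valid.
pOH = −log(1.36 × 10^-2) = 1.87; pH = 14.00 − 1.87 = 12.13

pH = 12.13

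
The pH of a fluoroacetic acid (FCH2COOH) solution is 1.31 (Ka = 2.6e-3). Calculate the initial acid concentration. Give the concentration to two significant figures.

C₀ = 9.7 × 10^-1 M

[H+] = 10^(-1.31) = 4.90 × 10^-2 M = x
Ka = x²/(C₀ − x) ⇒ C₀ = x + x²/Ka
C₀ = 4.90 × 10^-2 + (4.90 × 10^-2)²/(2.6 × 10^-3) = 9.72 × 10^-1 M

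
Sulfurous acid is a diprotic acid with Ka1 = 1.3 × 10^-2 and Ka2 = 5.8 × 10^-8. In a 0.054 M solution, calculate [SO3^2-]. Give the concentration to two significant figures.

First ionization gives [H+] ≈ [HSO3-] = 2.08 × 10^-2 M.
Second step: Ka2 = [H+][SO3^2-]/[HSO3-] ≈ [SO3^2-] (since [H+] ≈ [HSO3-]).
So [SO3^2-] ≈ Ka2.

5.8 × 10^-8 M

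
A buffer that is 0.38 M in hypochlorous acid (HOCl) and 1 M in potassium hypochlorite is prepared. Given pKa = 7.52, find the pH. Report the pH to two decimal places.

Using pH = pKa + log([base]/[acid]) with [base]/[acid] = 1/0.38:
pH = 7.52 + (+0.420) = 7.94

pH = 7.94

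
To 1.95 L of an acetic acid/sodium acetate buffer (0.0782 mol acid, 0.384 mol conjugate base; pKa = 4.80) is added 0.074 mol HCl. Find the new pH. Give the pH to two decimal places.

Added H+ converts CH3COO- to CH3COOH: CH3COOH → 0.152 mol, CH3COO- → 0.31 mol.
pH = pKa + log([A⁻]/[HA]) = 4.80 + log(0.31/0.152) = 4.80 +0.310

pH = 5.11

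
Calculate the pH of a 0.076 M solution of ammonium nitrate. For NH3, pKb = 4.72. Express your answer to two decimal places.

pH = 5.20

NH4+ is the conjugate acid of the weak base NH3.
Kb = 10^(−4.72) = 1.91 × 10^-5
Ka = Kw/Kb = 1.0×10^-14 / 1.91 × 10^-5 = 5.24 × 10^-10
From the ICE table, Ka = x²/(0.076 − x) = 5.24 × 10^-10.
Since Ka ≪ C₀, x ≈ √(Ka·C₀) = 6.31 × 10^-6 M.
(x/C₀ = 0.0083% < 5%, so the approximation holds.)
pH = −log[H+] = −log(6.31 × 10^-6) = 5.20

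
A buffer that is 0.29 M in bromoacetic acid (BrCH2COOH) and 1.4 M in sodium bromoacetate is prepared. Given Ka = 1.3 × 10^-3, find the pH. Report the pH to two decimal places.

pH = 3.57

pKa = −log(1.3 × 10^-3) = 2.886
Henderson–Hasselbalch: pH = pKa + log([BrCH2COO-]/[BrCH2COOH]) = 2.886 + log(1.4/0.29)
pH = 2.886 + (+0.684) = 3.57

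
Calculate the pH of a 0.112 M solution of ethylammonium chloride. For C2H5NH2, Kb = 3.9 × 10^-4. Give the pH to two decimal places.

pH = 5.77

C2H5NH3+ is the conjugate acid of the weak base C2H5NH2.
Ka = Kw/Kb = 1.0×10^-14 / 3.9 × 10^-4 = 2.56 × 10^-11
From the ICE table, Ka = [H+]²/(0.112 − [H+]) = 2.56 × 10^-11.
Since Ka ≪ C₀, [H+] ≈ √(Ka·C₀) = 1.69 × 10^-6 M.
([H+]/C₀ = 0.0015% < 5%, so the approximation holds.)
pH = −log(1.69 × 10^-6) = 5.77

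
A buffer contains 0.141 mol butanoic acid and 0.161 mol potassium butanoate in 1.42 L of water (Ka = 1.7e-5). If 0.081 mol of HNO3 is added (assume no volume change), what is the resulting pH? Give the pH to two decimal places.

Added H+ converts CH3(CH2)2COO- to CH3(CH2)2COOH: CH3(CH2)2COOH → 0.222 mol, CH3(CH2)2COO- → 0.08 mol.
pKa = −log(1.7 × 10^-5) = 4.770
pH = pKa + log([A⁻]/[HA]) = 4.770 + log(0.08/0.222) = 4.770 -0.443

pH = 4.33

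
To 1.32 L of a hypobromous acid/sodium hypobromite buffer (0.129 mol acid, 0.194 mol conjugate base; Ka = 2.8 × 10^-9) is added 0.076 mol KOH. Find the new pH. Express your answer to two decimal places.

OH- converts HOBr to OBr-: HOBr → 0.053 mol, OBr- → 0.27 mol.
pKa = −log(2.8 × 10^-9) = 8.553
pH = pKa + log(n_OBr-/n_HOBr) = 8.553 + log(0.27/0.053) = 8.553 + (+0.707)

pH = 9.26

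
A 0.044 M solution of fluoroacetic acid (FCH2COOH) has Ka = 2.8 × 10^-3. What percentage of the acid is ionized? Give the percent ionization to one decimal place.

FCH2COOH ⇌ FCH2COO- + H+; let x = [H+] at equilibrium.
Ka = x²/(C₀ − x); solving the quadratic gives x = 9.79 × 10^-3 M.
% ionization = x/C₀ × 100% = 9.79 × 10^-3/0.044 × 100% = 22.2%

22.2%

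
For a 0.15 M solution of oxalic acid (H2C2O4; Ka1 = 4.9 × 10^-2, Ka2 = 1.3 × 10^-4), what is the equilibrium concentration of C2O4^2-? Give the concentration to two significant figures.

1.3 × 10^-4 M

First ionization gives [H+] ≈ [HC2O4-] = 6.47 × 10^-2 M.
Second step: Ka2 = [H+][C2O4^2-]/[HC2O4-] ≈ [C2O4^2-] (since [H+] ≈ [HC2O4-]).
So [C2O4^2-] ≈ Ka2.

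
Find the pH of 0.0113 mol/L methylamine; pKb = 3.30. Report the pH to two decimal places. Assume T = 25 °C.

CH3NH2 + H2O ⇌ CH3NH3+ + OH-
Kb = 10^(−3.30) = 5.01 × 10^-4
Kb = x²/(0.0113 − x) = 5.01 × 10^-4
The 5% rule fails; solving x² + Kb·x − Kb·C₀ = 0 exactly:
x = (−Kb + √(Kb² + 4·Kb·C₀))/2 = 2.14 × 10^-3 M
pOH = −log(2.14 × 10^-3) = 2.67; pH = 14.00 − 2.67 = 11.33

pH = 11.33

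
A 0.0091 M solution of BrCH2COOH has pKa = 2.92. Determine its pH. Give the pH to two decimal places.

pH = 2.56

BrCH2COOH ⇌ BrCH2COO- + H+
Ka = 10^(−2.92) = 1.20 × 10^-3
From the ICE table, Ka = [H+]²/(0.0091 − [H+]) = 1.20 × 10^-3.
[H+] is not negligible relative to C₀; solve [H+]² + 0.0012·[H+] − 1.09e-05 = 0.
[H+] = [−0.0012 + √(0.0012² + 4.37e-05)]/2 = 2.76 × 10^-3 M
pH = −log(2.76 × 10^-3) = 2.56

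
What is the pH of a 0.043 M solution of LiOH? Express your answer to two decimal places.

LiOH is a strong base; [OH-] = 0.043 M.
pOH = -log(0.043) = 1.37
pH = 14.00 - 1.37 = 12.63

pH = 12.63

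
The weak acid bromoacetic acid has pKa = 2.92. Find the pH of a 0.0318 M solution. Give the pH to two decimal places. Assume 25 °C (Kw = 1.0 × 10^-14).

BrCH2COOH ⇌ BrCH2COO- + H+
Ka = 10^(−2.92) = 1.20 × 10^-3
Ka = [H+]²/(0.0318 − [H+]) = 1.20 × 10^-3
[H+] is not negligible relative to C₀; solve [H+]² + 0.0012·[H+] − 3.82e-05 = 0.
[H+] = [−0.0012 + √(0.0012² + 0.000153)]/2 = 5.61 × 10^-3 M
pH = −log(5.61 × 10^-3) = 2.25

pH = 2.25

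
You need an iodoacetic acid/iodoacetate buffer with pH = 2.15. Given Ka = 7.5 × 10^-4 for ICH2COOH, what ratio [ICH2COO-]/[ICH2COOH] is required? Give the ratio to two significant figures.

pKa = -log(7.5 × 10^-4) = 3.125
pH = pKa + log(r) ⇒ log(r) = 2.15 − 3.125 = -0.975
r = [ICH2COO-]/[ICH2COOH] = 10^(-0.975) = 0.106

ratio = 0.11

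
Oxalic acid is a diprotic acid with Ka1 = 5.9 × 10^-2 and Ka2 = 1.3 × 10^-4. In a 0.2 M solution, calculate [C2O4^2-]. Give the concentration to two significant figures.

1.3 × 10^-4 M

First ionization gives [H+] ≈ [HC2O4-] = 8.31 × 10^-2 M.
Second step: Ka2 = [H+][C2O4^2-]/[HC2O4-] ≈ [C2O4^2-] (since [H+] ≈ [HC2O4-]).
So [C2O4^2-] ≈ Ka2.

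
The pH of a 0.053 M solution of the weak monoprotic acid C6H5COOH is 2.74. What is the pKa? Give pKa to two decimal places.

[H+] = 10^(-2.74) = 1.82 × 10^-3 M
At equilibrium [HA] = 0.053 − 1.82 × 10^-3 = 5.12 × 10^-2 M
Ka = [H+][A-]/[HA] = (1.82 × 10^-3)² / 5.12 × 10^-2 = 6.47 × 10^-5
pKa = -log(6.47 × 10^-5) = 4.19

pKa = 4.19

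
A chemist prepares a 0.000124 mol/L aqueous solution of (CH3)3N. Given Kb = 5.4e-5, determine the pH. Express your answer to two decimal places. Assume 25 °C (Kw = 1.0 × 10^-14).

pH = 9.77

(CH3)3N + H2O ⇌ (CH3)3NH+ + OH-
Kb = [OH-]²/(0.000124 − [OH-]) = 5.4 × 10^-5
[OH-] is not negligible relative to C₀; solve [OH-]² + 5.4e-05·[OH-] − 6.7e-09 = 0.
[OH-] = (−Kb + √(Kb² + 4·Kb·C₀))/2 = 5.92 × 10^-5 M
pOH = −log(5.92 × 10^-5) = 4.23; pH = 14.00 − 4.23 = 9.77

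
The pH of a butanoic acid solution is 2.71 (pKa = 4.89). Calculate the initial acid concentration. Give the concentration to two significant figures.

C₀ = 3.0 × 10^-1 M

[H+] = 10^(-2.71) = 1.95 × 10^-3 M = x
Ka = 10^(−4.89) = 1.29 × 10^-5
Ka = x²/(C₀ − x) ⇒ C₀ = x + x²/Ka
C₀ = 1.95 × 10^-3 + (1.95 × 10^-3)²/(1.29 × 10^-5) = 2.97 × 10^-1 M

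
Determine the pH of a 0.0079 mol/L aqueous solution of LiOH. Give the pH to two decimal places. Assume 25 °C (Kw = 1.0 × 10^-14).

LiOH is a strong base; [OH-] = 0.0079 M.
pOH = -log(0.0079) = 2.10
pH = 14.00 - 2.10 = 11.90

pH = 11.90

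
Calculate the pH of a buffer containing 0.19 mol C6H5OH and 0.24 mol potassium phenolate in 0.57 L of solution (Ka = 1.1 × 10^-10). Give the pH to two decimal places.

pKa = −log(1.1 × 10^-10) = 9.959
Using pH = pKa + log([base]/[acid]) with [base]/[acid] = 0.24/0.19:
pH = 9.959 + (+0.101) = 10.06

pH = 10.06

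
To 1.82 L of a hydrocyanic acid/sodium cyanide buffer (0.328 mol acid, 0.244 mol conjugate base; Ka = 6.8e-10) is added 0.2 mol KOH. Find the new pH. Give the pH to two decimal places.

OH- converts HCN to CN-: HCN → 0.128 mol, CN- → 0.444 mol.
pKa = −log(6.8 × 10^-10) = 9.167
pH = pKa + log([A⁻]/[HA]) = 9.167 + log(0.444/0.128) = 9.167 +0.540

pH = 9.71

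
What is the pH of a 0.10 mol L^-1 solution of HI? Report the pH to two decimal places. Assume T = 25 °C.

HI is a strong acid and dissociates completely, so [H+] = 0.10 M.
pH = -log(0.1) = 1.00

pH = 1.00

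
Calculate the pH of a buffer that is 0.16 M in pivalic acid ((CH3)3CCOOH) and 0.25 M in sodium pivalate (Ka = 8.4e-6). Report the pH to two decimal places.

pKa = −log(8.4 × 10^-6) = 5.076
Henderson–Hasselbalch: pH = pKa + log([(CH3)3CCOO-]/[(CH3)3CCOOH]) = 5.076 + log(0.25/0.16)
pH = 5.076 + (+0.194) = 5.27

pH = 5.27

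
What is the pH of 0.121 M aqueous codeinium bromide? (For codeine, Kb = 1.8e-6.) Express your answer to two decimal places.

pH = 4.59

C18H22NO3+ is the conjugate acid of the weak base C18H21NO3.
Ka = Kw/Kb = 1.0×10^-14 / 1.8 × 10^-6 = 5.56 × 10^-9
Ka = x²/(0.121 − x) = 5.56 × 10^-9
Neglecting x in the denominator: x = √(5.56 × 10^-9 × 0.121) = 2.59 × 10^-5 M
Check: 0.021% ionized — well under 5%, approximation valid.
pH = −log[H+] = −log(2.59 × 10^-5) = 4.59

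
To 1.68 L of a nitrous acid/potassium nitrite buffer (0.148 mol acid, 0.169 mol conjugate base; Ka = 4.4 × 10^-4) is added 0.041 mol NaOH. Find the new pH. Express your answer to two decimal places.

OH- converts HNO2 to NO2-: HNO2 → 0.107 mol, NO2- → 0.21 mol.
pKa = −log(4.4 × 10^-4) = 3.357
pH = pKa + log([A⁻]/[HA]) = 3.357 + log(0.21/0.107) = 3.357 +0.293

pH = 3.65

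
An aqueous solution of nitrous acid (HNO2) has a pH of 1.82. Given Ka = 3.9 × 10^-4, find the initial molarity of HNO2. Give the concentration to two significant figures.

C₀ = 6.0 × 10^-1 M

[H+] = 10^(-1.82) = 1.51 × 10^-2 M = x
Ka = x²/(C₀ − x) ⇒ C₀ = x + x²/Ka
C₀ = 1.51 × 10^-2 + (1.51 × 10^-2)²/(3.9 × 10^-4) = 6.00 × 10^-1 M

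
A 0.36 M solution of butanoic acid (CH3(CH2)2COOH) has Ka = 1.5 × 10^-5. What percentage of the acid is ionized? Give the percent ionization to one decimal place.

0.6%

CH3(CH2)2COOH ⇌ CH3(CH2)2COO- + H+; let x = [H+] at equilibrium.
x ≈ √(Ka·C₀) = √(1.5 × 10^-5 × 0.36) = 2.32 × 10^-3 M
Fraction ionized = 2.32 × 10^-3 / 0.36 = 0.0064 → 0.6%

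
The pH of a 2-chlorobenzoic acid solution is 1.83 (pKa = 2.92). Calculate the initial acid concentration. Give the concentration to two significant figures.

C₀ = 2.0 × 10^-1 M

[H+] = 10^(-1.83) = 1.48 × 10^-2 M = x
Ka = 10^(−2.92) = 1.20 × 10^-3
Ka = x²/(C₀ − x) ⇒ C₀ = x + x²/Ka
C₀ = 1.48 × 10^-2 + (1.48 × 10^-2)²/(1.20 × 10^-3) = 1.97 × 10^-1 M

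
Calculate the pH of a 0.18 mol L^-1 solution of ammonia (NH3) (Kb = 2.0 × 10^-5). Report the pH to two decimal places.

pH = 11.28

NH3 + H2O ⇌ NH4+ + OH-
From the ICE table, Kb = [OH-]²/(0.18 − [OH-]) = 2.0 × 10^-5.
Assume [OH-] ≪ 0.18: [OH-] ≈ √(2.0 × 10^-5 × 0.18) = 1.90 × 10^-3 M
([OH-]/C₀ = 1.1% < 5%, so the approximation holds.)
pOH = −log(1.90 × 10^-3) = 2.72; pH = 14.00 − 2.72 = 11.28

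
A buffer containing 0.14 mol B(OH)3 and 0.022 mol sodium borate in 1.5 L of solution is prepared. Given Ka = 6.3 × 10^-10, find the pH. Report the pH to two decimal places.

pKa = −log(6.3 × 10^-10) = 9.201
Using pH = pKa + log([base]/[acid]) with [base]/[acid] = 0.022/0.14:
pH = 9.201 + (-0.804) = 8.40

pH = 8.40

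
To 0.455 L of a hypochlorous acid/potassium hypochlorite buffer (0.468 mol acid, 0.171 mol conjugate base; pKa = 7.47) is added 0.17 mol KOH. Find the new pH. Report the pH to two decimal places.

OH- converts HOCl to OCl-: HOCl → 0.298 mol, OCl- → 0.341 mol.
pH = pKa + log([A⁻]/[HA]) = 7.47 + log(0.341/0.298) = 7.47 +0.059

pH = 7.53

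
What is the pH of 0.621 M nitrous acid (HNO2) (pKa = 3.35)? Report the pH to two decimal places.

pH = 1.78

HNO2 ⇌ NO2- + H+
Ka = 10^(−3.35) = 4.47 × 10^-4
From the ICE table, Ka = x²/(0.621 − x) = 4.47 × 10^-4.
Assume x ≪ 0.621: x ≈ √(4.47 × 10^-4 × 0.621) = 1.67 × 10^-2 M
pH = −log(1.67 × 10^-2) = 1.78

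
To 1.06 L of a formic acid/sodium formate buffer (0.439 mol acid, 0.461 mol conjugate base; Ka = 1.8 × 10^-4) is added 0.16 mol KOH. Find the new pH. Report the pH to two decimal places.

After neutralization: n(HCOOH) = 0.279 mol, n(HCOO-) = 0.621 mol.
pKa = −log(1.8 × 10^-4) = 3.745
Henderson–Hasselbalch with mole ratio 0.621/0.279: pH = 3.745 + (+0.347)

pH = 4.09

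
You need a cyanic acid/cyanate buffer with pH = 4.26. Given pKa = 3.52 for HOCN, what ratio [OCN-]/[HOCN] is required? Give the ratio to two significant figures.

ratio = 5.5

pH = pKa + log(r) ⇒ log(r) = 4.26 − 3.52 = +0.74
r = [OCN-]/[HOCN] = 10^(+0.74) = 5.5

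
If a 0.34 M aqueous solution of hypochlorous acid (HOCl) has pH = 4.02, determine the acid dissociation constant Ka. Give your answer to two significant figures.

[H+] = 10^(-4.02) = 9.55 × 10^-5 M
At equilibrium [HA] = 0.34 − 9.55 × 10^-5 = 3.40 × 10^-1 M
Ka = [H+][A-]/[HA] = (9.55 × 10^-5)² / 3.40 × 10^-1 = 2.7 × 10^-8

Ka = 2.7 × 10^-8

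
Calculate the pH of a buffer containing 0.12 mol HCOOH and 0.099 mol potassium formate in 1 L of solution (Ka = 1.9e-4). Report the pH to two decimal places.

pH = 3.64

pKa = −log(1.9 × 10^-4) = 3.721
pH = pKa + log([A⁻]/[HA]) = 3.721 + log(0.099/0.12)
pH = 3.721 + (-0.084) = 3.64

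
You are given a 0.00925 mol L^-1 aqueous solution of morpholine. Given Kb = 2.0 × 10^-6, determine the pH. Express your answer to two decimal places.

pH = 10.13

C4H8ONH + H2O ⇌ C4H8ONH2+ + OH-
Kb = x²/(0.00925 − x) = 2.0 × 10^-6
Assume x ≪ 0.00925: x ≈ √(2.0 × 10^-6 × 0.00925) = 1.36 × 10^-4 M
(x/C₀ = 1.5% < 5%, so the approximation holds.)
pOH = 3.87, so pH = 14.00 − pOH = 10.13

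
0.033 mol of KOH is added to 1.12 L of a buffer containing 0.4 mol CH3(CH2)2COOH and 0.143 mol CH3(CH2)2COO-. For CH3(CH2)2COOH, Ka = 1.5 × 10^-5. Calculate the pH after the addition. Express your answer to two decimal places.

pH = 4.50

OH- converts CH3(CH2)2COOH to CH3(CH2)2COO-: CH3(CH2)2COOH → 0.367 mol, CH3(CH2)2COO- → 0.176 mol.
pKa = −log(1.5 × 10^-5) = 4.824
pH = pKa + log([A⁻]/[HA]) = 4.824 + log(0.176/0.367) = 4.824 -0.319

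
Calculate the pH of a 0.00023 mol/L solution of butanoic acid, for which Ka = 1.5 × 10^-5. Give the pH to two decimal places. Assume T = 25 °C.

CH3(CH2)2COOH ⇌ CH3(CH2)2COO- + H+
Ka = [H+]²/(0.00023 − [H+]) = 1.5 × 10^-5
The 5% rule fails; solving [H+]² + Ka·[H+] − Ka·C₀ = 0 exactly:
[H+] = [−1.5e-05 + √(1.5e-05² + 1.38e-08)]/2 = 5.17 × 10^-5 M
pH = −log[H+] = −log(5.17 × 10^-5) = 4.29

pH = 4.29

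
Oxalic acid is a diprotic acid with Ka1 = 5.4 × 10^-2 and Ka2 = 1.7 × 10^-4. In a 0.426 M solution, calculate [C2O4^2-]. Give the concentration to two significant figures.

1.7 × 10^-4 M

First ionization gives [H+] ≈ [HC2O4-] = 1.27 × 10^-1 M.
Second step: Ka2 = [H+][C2O4^2-]/[HC2O4-] ≈ [C2O4^2-] (since [H+] ≈ [HC2O4-]).
So [C2O4^2-] ≈ Ka2.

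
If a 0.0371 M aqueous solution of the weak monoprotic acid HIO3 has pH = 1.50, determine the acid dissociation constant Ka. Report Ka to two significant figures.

[H+] = 10^(-1.50) = 3.16 × 10^-2 M
At equilibrium [HA] = 0.0371 − 3.16 × 10^-2 = 5.50 × 10^-3 M
Ka = [H+][A-]/[HA] = (3.16 × 10^-2)² / 5.50 × 10^-3 = 1.8 × 10^-1

Ka = 1.8 × 10^-1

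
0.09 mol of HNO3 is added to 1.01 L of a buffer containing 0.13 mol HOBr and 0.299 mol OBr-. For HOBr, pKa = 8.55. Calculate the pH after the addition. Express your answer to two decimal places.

pH = 8.53

After neutralization: n(HOBr) = 0.22 mol, n(OBr-) = 0.209 mol.
pH = pKa + log(n_OBr-/n_HOBr) = 8.55 + log(0.209/0.22) = 8.55 + (-0.022)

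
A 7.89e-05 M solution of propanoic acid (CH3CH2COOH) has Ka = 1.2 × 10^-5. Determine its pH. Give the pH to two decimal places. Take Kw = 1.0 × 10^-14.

pH = 4.60

CH3CH2COOH ⇌ CH3CH2COO- + H+
Ka = [H+]²/(7.89e-05 − [H+]) = 1.2 × 10^-5
Here C₀/Ka ≈ 6.57, so the small-[H+] approximation fails. Use the quadratic:
[H+] = (−Ka + √(Ka² + 4·Ka·C₀))/2 = 2.53 × 10^-5 M
pH = −log(2.53 × 10^-5) = 4.60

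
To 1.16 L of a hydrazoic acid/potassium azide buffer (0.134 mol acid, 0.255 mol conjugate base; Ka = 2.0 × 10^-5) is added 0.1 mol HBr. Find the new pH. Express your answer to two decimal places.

pH = 4.52

After neutralization: n(HN3) = 0.234 mol, n(N3-) = 0.155 mol.
pKa = −log(2.0 × 10^-5) = 4.699
Henderson–Hasselbalch with mole ratio 0.155/0.234: pH = 4.699 + (-0.179)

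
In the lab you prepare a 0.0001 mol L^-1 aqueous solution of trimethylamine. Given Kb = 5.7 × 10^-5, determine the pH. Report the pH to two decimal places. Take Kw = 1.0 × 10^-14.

pH = 9.72

(CH3)3N + H2O ⇌ (CH3)3NH+ + OH-
Kb = [OH-]²/(0.0001 − [OH-]) = 5.7 × 10^-5
Here C₀/Kb ≈ 1.75, so the small-[OH-] approximation fails. Use the quadratic:
[OH-] = [−5.7e-05 + √(5.7e-05² + 2.28e-08)]/2 = 5.22 × 10^-5 M
pOH = −log(5.22 × 10^-5) = 4.28; pH = 14.00 − 4.28 = 9.72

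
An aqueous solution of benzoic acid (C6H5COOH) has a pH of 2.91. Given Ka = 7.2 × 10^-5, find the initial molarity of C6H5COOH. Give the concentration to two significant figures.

C₀ = 2.2 × 10^-2 M

[H+] = 10^(-2.91) = 1.23 × 10^-3 M = x
Ka = x²/(C₀ − x) ⇒ C₀ = x + x²/Ka
C₀ = 1.23 × 10^-3 + (1.23 × 10^-3)²/(7.2 × 10^-5) = 2.22 × 10^-2 M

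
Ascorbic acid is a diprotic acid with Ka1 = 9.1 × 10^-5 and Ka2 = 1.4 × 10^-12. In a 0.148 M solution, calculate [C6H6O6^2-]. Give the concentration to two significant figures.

First ionization gives [H+] ≈ [HC6H6O6-] = 3.67 × 10^-3 M.
Second step: Ka2 = [H+][C6H6O6^2-]/[HC6H6O6-] ≈ [C6H6O6^2-] (since [H+] ≈ [HC6H6O6-]).
So [C6H6O6^2-] ≈ Ka2.

1.4 × 10^-12 M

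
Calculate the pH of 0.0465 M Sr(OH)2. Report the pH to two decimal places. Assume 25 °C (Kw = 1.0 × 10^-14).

pH = 12.97

Sr(OH)2 is a strong base (each formula unit releases 2 OH-); [OH-] = 0.093 M.
pOH = -log(0.093) = 1.03
pH = 14.00 - 1.03 = 12.97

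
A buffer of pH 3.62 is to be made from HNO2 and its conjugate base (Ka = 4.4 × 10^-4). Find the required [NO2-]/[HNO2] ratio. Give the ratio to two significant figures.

ratio = 1.8

pKa = -log(4.4 × 10^-4) = 3.357
pH = pKa + log(r) ⇒ log(r) = 3.62 − 3.357 = +0.263
r = [NO2-]/[HNO2] = 10^(+0.263) = 1.83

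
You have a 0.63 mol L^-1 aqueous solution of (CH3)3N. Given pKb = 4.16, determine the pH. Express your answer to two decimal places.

(CH3)3N + H2O ⇌ (CH3)3NH+ + OH-
Kb = 10^(−4.16) = 6.92 × 10^-5
Kb = [OH-]²/(0.63 − [OH-]) = 6.92 × 10^-5
Since Kb ≪ C₀, [OH-] ≈ √(Kb·C₀) = 6.60 × 10^-3 M.
pOH = −log(6.60 × 10^-3) = 2.18; pH = 14.00 − 2.18 = 11.82

pH = 11.82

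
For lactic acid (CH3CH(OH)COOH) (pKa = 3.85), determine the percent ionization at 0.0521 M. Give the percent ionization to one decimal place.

CH3CH(OH)COOH ⇌ CH3CH(OH)COO- + H+; let x = [H+] at equilibrium.
Ka = 10^(−3.85) = 1.41 × 10^-4
Ka = x²/(C₀ − x); solving the quadratic gives x = 2.64 × 10^-3 M.
% ionization = x/C₀ × 100% = 2.64 × 10^-3/0.0521 × 100% = 5.1%

5.1%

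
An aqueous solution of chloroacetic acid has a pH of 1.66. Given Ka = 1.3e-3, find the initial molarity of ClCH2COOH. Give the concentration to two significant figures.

C₀ = 3.9 × 10^-1 M

[H+] = 10^(-1.66) = 2.19 × 10^-2 M = x
Ka = x²/(C₀ − x) ⇒ C₀ = x + x²/Ka
C₀ = 2.19 × 10^-2 + (2.19 × 10^-2)²/(1.3 × 10^-3) = 3.91 × 10^-1 M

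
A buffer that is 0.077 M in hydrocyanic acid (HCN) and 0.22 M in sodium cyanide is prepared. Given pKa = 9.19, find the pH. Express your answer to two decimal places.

pH = 9.65

Using pH = pKa + log([base]/[acid]) with [base]/[acid] = 0.22/0.077:
pH = 9.19 + (+0.456) = 9.65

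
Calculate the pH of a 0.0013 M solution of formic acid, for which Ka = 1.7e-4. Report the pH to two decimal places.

HCOOH ⇌ HCOO- + H+
From the ICE table, Ka = [H+]²/(0.0013 − [H+]) = 1.7 × 10^-4.
Here C₀/Ka ≈ 7.65, so the small-[H+] approximation fails. Use the quadratic:
[H+] = [−0.00017 + √(0.00017² + 8.84e-07)]/2 = 3.93 × 10^-4 M
pH = −log(3.93 × 10^-4) = 3.41

pH = 3.41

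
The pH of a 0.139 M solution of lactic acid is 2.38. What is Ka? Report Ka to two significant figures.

Ka = 1.3 × 10^-4

[H+] = 10^(-2.38) = 4.17 × 10^-3 M
At equilibrium [HA] = 0.139 − 4.17 × 10^-3 = 1.35 × 10^-1 M
Ka = [H+][A-]/[HA] = (4.17 × 10^-3)² / 1.35 × 10^-1 = 1.3 × 10^-4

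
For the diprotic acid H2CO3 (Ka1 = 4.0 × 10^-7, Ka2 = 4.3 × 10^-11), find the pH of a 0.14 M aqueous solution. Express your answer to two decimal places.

pH = 3.63

Since Ka1 ≫ Ka2, the first ionization dominates [H+].
Ka1 = x²/(0.14 − x) = 4.0 × 10^-7
x ≈ √(4.0 × 10^-7 × 0.14) = 2.37 × 10^-4 M
pH = −log(2.37 × 10^-4) = 3.63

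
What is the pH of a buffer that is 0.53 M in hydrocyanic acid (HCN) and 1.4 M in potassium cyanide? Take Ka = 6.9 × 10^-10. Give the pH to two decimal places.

pKa = −log(6.9 × 10^-10) = 9.161
pH = pKa + log([A⁻]/[HA]) = 9.161 + log(1.4/0.53)
pH = 9.161 + (+0.422) = 9.58

pH = 9.58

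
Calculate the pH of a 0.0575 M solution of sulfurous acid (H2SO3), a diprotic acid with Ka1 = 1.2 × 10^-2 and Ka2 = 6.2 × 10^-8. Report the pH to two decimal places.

pH = 1.68

Ka1 ≫ Ka2, so treat the first dissociation as the only significant source of H+.
Ka1 = x²/(0.0575 − x) = 1.2 × 10^-2
Solving the quadratic: x = (−Ka1 + √(Ka1² + 4·Ka1·C₀))/2 = 2.09 × 10^-2 M
pH = −log(2.09 × 10^-2) = 1.68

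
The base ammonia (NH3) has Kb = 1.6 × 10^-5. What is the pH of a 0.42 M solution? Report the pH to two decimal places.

NH3 + H2O ⇌ NH4+ + OH-
From the ICE table, Kb = [OH-]²/(0.42 − [OH-]) = 1.6 × 10^-5.
Neglecting [OH-] in the denominator: [OH-] = √(1.6 × 10^-5 × 0.42) = 2.59 × 10^-3 M
([OH-]/C₀ = 0.62% < 5%, so the approximation holds.)
pOH = 2.59, so pH = 14.00 − pOH = 11.41

pH = 11.41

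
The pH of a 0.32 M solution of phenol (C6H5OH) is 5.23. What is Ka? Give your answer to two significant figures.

[H+] = 10^(-5.23) = 5.89 × 10^-6 M
At equilibrium [HA] = 0.32 − 5.89 × 10^-6 = 3.20 × 10^-1 M
Ka = [H+][A-]/[HA] = (5.89 × 10^-6)² / 3.20 × 10^-1 = 1.1 × 10^-10

Ka = 1.1 × 10^-10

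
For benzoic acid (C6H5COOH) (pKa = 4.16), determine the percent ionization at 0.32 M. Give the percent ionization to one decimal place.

C6H5COOH ⇌ C6H5COO- + H+; let x = [H+] at equilibrium.
Ka = 10^(−4.16) = 6.92 × 10^-5
x ≈ √(Ka·C₀) = √(6.92 × 10^-5 × 0.32) = 4.71 × 10^-3 M
% ionization = x/C₀ × 100% = 4.71 × 10^-3/0.32 × 100% = 1.5%

1.5%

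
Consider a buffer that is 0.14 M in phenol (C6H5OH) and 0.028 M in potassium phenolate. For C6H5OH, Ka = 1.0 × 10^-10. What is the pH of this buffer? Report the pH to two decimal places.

pKa = −log(1.0 × 10^-10) = 10.000
Henderson–Hasselbalch: pH = pKa + log([C6H5O-]/[C6H5OH]) = 10.000 + log(0.028/0.14)
pH = 10.000 + (-0.699) = 9.30

pH = 9.30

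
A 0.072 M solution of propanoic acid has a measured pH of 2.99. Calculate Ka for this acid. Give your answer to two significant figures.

[H+] = 10^(-2.99) = 1.02 × 10^-3 M
At equilibrium [HA] = 0.072 − 1.02 × 10^-3 = 7.10 × 10^-2 M
Ka = [H+][A-]/[HA] = (1.02 × 10^-3)² / 7.10 × 10^-2 = 1.5 × 10^-5

Ka = 1.5 × 10^-5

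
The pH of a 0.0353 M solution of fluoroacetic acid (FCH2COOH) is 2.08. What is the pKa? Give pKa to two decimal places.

[H+] = 10^(-2.08) = 8.32 × 10^-3 M
At equilibrium [HA] = 0.0353 − 8.32 × 10^-3 = 2.70 × 10^-2 M
Ka = [H+][A-]/[HA] = (8.32 × 10^-3)² / 2.70 × 10^-2 = 2.56 × 10^-3
pKa = -log(2.56 × 10^-3) = 2.59

pKa = 2.59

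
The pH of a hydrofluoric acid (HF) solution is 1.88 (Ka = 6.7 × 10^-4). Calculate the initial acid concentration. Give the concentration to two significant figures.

C₀ = 2.7 × 10^-1 M

[H+] = 10^(-1.88) = 1.32 × 10^-2 M = x
Ka = x²/(C₀ − x) ⇒ C₀ = x + x²/Ka
C₀ = 1.32 × 10^-2 + (1.32 × 10^-2)²/(6.7 × 10^-4) = 2.73 × 10^-1 M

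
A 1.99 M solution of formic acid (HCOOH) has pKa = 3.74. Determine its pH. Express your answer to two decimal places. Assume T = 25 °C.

pH = 1.72

HCOOH ⇌ HCOO- + H+
Ka = 10^(−3.74) = 1.82 × 10^-4
Let x = [H+] at equilibrium. Ka = x²/(1.99 − x).
Since Ka ≪ C₀, x ≈ √(Ka·C₀) = 1.90 × 10^-2 M.
(x/C₀ = 0.96% < 5%, so the approximation holds.)
pH = −log(1.90 × 10^-2) = 1.72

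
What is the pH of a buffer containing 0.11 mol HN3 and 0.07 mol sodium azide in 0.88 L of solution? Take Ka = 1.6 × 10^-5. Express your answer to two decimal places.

pKa = −log(1.6 × 10^-5) = 4.796
Henderson–Hasselbalch: pH = pKa + log([N3-]/[HN3]) = 4.796 + log(0.07/0.11)
pH = 4.796 + (-0.196) = 4.60

pH = 4.60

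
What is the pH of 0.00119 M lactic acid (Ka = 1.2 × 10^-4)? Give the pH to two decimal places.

pH = 3.49

CH3CH(OH)COOH ⇌ CH3CH(OH)COO- + H+
From the ICE table, Ka = [H+]²/(0.00119 − [H+]) = 1.2 × 10^-4.
[H+] is not negligible relative to C₀; solve [H+]² + 0.00012·[H+] − 1.43e-07 = 0.
[H+] = [−0.00012 + √(0.00012² + 5.71e-07)]/2 = 3.23 × 10^-4 M
pH = −log(3.23 × 10^-4) = 3.49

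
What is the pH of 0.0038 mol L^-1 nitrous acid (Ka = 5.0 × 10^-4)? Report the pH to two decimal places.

HNO2 ⇌ NO2- + H+
From the ICE table, Ka = [H+]²/(0.0038 − [H+]) = 5.0 × 10^-4.
The 5% rule fails; solving [H+]² + Ka·[H+] − Ka·C₀ = 0 exactly:
[H+] = (−Ka + √(Ka² + 4·Ka·C₀))/2 = 1.15 × 10^-3 M
pH = −log(1.15 × 10^-3) = 2.94

pH = 2.94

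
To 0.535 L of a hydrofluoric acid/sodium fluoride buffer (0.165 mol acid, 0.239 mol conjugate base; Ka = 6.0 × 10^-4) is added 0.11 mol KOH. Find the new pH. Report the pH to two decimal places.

pH = 4.02

OH- converts HF to F-: HF → 0.055 mol, F- → 0.349 mol.
pKa = −log(6.0 × 10^-4) = 3.222
pH = pKa + log(n_F-/n_HF) = 3.222 + log(0.349/0.055) = 3.222 + (+0.802)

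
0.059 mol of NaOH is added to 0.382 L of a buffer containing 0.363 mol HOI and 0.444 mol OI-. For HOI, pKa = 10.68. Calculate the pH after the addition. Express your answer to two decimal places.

After neutralization: n(HOI) = 0.304 mol, n(OI-) = 0.503 mol.
pH = pKa + log(n_OI-/n_HOI) = 10.68 + log(0.503/0.304) = 10.68 + (+0.219)

pH = 10.90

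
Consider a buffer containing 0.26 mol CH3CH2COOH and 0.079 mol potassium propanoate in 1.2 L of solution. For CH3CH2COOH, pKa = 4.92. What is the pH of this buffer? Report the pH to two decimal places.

pH = 4.40

pH = pKa + log([A⁻]/[HA]) = 4.92 + log(0.079/0.26)
pH = 4.92 + (-0.517) = 4.40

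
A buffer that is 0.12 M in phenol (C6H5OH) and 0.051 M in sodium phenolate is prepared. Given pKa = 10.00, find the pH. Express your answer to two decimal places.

Using pH = pKa + log([base]/[acid]) with [base]/[acid] = 0.051/0.12:
pH = 10.00 + (-0.372) = 9.63

pH = 9.63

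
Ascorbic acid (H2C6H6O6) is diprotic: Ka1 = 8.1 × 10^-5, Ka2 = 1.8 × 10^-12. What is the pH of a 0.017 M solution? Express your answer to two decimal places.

pH = 2.95

Ka1 ≫ Ka2, so treat the first dissociation as the only significant source of H+.
Ka1 = x²/(0.017 − x) = 8.1 × 10^-5
Solving the quadratic: x = (−Ka1 + √(Ka1² + 4·Ka1·C₀))/2 = 1.13 × 10^-3 M
pH = −log(1.13 × 10^-3) = 2.95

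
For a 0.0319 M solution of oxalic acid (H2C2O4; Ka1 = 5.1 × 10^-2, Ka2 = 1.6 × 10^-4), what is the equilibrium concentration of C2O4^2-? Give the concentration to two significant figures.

1.6 × 10^-4 M

First ionization gives [H+] ≈ [HC2O4-] = 2.22 × 10^-2 M.
Second step: Ka2 = [H+][C2O4^2-]/[HC2O4-] ≈ [C2O4^2-] (since [H+] ≈ [HC2O4-]).
So [C2O4^2-] ≈ Ka2.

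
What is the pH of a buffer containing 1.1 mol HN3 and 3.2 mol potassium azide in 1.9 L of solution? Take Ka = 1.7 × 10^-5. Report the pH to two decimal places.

pKa = −log(1.7 × 10^-5) = 4.770
Henderson–Hasselbalch: pH = pKa + log([N3-]/[HN3]) = 4.770 + log(3.2/1.1)
pH = 4.770 + (+0.464) = 5.23

pH = 5.23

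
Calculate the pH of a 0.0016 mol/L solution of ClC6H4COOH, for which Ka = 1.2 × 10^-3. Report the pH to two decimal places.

ClC6H4COOH ⇌ ClC6H4COO- + H+
Ka = x²/(0.0016 − x) = 1.2 × 10^-3
Here C₀/Ka ≈ 1.33, so the small-x approximation fails. Use the quadratic:
x = (−Ka + √(Ka² + 4·Ka·C₀))/2 = 9.10 × 10^-4 M
pH = −log(9.10 × 10^-4) = 3.04

pH = 3.04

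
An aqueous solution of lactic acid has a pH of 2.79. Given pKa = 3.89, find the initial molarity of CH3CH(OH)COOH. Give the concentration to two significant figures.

C₀ = 2.2 × 10^-2 M

[H+] = 10^(-2.79) = 1.62 × 10^-3 M = x
Ka = 10^(−3.89) = 1.29 × 10^-4
Ka = x²/(C₀ − x) ⇒ C₀ = x + x²/Ka
C₀ = 1.62 × 10^-3 + (1.62 × 10^-3)²/(1.29 × 10^-4) = 2.20 × 10^-2 M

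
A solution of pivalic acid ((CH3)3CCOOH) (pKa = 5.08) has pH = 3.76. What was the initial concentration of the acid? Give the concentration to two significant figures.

C₀ = 3.8 × 10^-3 M

[H+] = 10^(-3.76) = 1.74 × 10^-4 M = x
Ka = 10^(−5.08) = 8.32 × 10^-6
Ka = x²/(C₀ − x) ⇒ C₀ = x + x²/Ka
C₀ = 1.74 × 10^-4 + (1.74 × 10^-4)²/(8.32 × 10^-6) = 3.81 × 10^-3 M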